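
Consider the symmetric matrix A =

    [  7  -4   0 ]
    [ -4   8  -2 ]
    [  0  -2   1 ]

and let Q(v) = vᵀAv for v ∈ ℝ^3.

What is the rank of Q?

Symmetric row and column elimination reduces A to a congruent diagonal form with pivots 7, 40/7, 3/10.
That gives 3 positive pivots.
The rank is the number of nonzero pivots: 3.

3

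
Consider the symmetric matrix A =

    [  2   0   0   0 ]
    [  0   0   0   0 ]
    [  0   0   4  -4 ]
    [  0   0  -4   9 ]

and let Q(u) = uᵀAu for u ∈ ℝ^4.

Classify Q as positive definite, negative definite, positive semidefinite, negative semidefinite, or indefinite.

Symmetric row and column elimination reduces A to a congruent diagonal form with pivots 2, 0, 4, 5.
Counting signs: 3 positive, 1 zero.
Hence Q is positive semidefinite.

positive semidefinite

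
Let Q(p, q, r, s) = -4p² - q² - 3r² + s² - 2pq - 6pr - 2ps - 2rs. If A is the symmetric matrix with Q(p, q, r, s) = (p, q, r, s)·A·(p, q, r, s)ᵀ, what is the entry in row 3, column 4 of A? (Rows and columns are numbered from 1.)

-1

The coefficient of r·s in Q is -2. For a symmetric A this equals A[3,4] + A[4,3] = 2·A[3,4].
So A[3,4] = -2/2 = -1.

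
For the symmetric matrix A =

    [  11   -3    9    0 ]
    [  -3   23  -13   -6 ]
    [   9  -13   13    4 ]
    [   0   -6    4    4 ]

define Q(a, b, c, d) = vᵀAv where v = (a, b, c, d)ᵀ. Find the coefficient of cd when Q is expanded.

8

The coefficient of cd is A[3,4] + A[4,3] = 2·4 = 8.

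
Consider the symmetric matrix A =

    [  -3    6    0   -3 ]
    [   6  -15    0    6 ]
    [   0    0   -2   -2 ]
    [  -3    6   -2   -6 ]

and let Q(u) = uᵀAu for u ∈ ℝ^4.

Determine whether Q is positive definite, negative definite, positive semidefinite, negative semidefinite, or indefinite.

Applying the same elementary operations to the rows and columns of A produces a congruent diagonal matrix with entries -3, -3, -2, -1.
That gives 4 negative pivots.
Hence Q is negative definite.

negative definite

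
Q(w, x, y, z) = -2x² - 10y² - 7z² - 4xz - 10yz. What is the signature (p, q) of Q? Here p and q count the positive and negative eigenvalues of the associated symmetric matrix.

The associated matrix is A = [[0, 0, 0, 0], [0, -2, 0, -2], [0, 0, -10, -5], [0, -2, -5, -7]].
Congruent diagonalization of A (simultaneous row and column reduction) yields pivots 0, -2, -10, -5/2.
Counting signs: 3 negative, 1 zero.

(0, 3)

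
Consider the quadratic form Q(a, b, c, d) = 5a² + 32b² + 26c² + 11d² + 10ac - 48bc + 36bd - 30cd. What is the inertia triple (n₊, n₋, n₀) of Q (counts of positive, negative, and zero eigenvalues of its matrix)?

(4, 0, 0)

The associated matrix is A = [[5, 0, 5, 0], [0, 32, -24, 18], [5, -24, 26, -15], [0, 18, -15, 11]].
An LDLᵀ factorisation of A has diagonal entries 5, 32, 3, 1/8.
So there are 4 positive pivots.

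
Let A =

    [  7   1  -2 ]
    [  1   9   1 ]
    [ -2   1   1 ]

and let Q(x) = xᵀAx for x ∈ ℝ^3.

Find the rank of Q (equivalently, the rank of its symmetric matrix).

Congruent diagonalization of A (simultaneous row and column reduction) yields pivots 7, 62/7, 15/62.
So there are 3 positive pivots.
The rank is the number of nonzero pivots: 3.

3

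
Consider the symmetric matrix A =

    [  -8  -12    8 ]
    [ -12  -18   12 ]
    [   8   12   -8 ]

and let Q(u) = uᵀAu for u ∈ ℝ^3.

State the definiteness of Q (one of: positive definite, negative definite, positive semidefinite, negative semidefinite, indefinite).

Congruent diagonalization of A (simultaneous row and column reduction) yields pivots -8, 0, 0.
Counting signs: 1 negative, 2 zero.
Hence Q is negative semidefinite.

negative semidefinite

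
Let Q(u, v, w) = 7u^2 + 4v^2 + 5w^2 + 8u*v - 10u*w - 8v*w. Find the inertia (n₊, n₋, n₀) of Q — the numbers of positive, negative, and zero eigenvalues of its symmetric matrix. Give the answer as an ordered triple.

The symmetric matrix is A = [[7, 4, -5], [4, 4, -4], [-5, -4, 5]].
Row-reducing A symmetrically gives the diagonal entries 7, 12/7, 2/3.
That gives 3 positive pivots.

(3, 0, 0)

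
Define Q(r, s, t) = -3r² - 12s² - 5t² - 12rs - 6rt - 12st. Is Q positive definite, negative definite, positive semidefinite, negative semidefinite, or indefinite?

The associated matrix is A = [[-3, -6, -3], [-6, -12, -6], [-3, -6, -5]].
Applying the same elementary operations to the rows and columns of A produces a congruent diagonal matrix with entries -3, 0, -2.
Counting signs: 2 negative, 1 zero.
Hence Q is negative semidefinite.

negative semidefinite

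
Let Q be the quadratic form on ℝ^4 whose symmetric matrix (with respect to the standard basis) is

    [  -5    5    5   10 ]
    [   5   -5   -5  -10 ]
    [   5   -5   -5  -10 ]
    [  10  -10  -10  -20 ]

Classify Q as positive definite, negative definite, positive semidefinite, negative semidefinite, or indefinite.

negative semidefinite

Row-reducing A symmetrically gives the diagonal entries -5, 0, 0, 0.
So there are 1 negative, 3 zero pivots.
Hence Q is negative semidefinite.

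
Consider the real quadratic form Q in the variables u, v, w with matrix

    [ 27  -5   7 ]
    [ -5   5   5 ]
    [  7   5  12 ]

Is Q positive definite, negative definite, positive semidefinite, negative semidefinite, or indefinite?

positive definite

Leading principal minors: Δ_1 = 27, Δ_2 = 110, Δ_3 = 50.
All leading principal minors are positive, so by Sylvester's criterion Q is positive definite.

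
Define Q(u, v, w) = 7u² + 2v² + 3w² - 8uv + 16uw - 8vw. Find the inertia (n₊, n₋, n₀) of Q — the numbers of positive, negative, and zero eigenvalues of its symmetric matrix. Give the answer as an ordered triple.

(1, 2, 0)

The symmetric matrix is A = [[7, -4, 8], [-4, 2, -4], [8, -4, 3]].
Row-reducing A symmetrically gives the diagonal entries 7, -2/7, -5.
So there are 1 positive, 2 negative pivots.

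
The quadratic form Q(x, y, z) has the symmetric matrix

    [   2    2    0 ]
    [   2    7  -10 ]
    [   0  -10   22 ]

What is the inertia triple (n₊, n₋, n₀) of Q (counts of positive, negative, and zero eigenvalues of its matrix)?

(3, 0, 0)

Symmetric row and column elimination reduces A to a congruent diagonal form with pivots 2, 5, 2.
So there are 3 positive pivots.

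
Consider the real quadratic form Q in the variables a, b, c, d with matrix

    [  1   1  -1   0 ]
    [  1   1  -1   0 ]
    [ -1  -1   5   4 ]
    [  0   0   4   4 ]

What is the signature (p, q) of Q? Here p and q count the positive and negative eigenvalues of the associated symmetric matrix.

(2, 0)

Row-reducing A symmetrically gives the diagonal entries 1, 0, 4, 0.
That gives 2 positive, 2 zero pivots.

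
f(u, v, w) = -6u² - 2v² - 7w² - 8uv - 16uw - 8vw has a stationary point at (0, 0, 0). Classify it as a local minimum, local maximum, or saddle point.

The Hessian at the origin is H = [[-12, -8, -16], [-8, -4, -8], [-16, -8, -14]].
Applying the same elementary operations to the rows and columns of H produces a congruent diagonal matrix with entries -12, 4/3, 2.
Counting signs: 2 positive, 1 negative.
H is indefinite, so the origin is a saddle point.

saddle point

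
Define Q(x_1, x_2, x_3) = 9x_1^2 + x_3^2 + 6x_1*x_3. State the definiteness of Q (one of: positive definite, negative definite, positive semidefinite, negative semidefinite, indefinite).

positive semidefinite

The symmetric matrix is A = [[9, 0, 3], [0, 0, 0], [3, 0, 1]].
Symmetric row and column elimination reduces A to a congruent diagonal form with pivots 9, 0, 0.
So there are 1 positive, 2 zero pivots.
Hence Q is positive semidefinite.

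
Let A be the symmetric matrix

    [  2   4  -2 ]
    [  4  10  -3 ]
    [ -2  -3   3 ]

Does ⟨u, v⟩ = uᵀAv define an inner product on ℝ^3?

yes

Leading principal minors: Δ_1 = 2, Δ_2 = 4, Δ_3 = 2.
All leading principal minors are positive, so by Sylvester's criterion Q is positive definite.
⟨·,·⟩ is an inner product exactly when A is positive definite.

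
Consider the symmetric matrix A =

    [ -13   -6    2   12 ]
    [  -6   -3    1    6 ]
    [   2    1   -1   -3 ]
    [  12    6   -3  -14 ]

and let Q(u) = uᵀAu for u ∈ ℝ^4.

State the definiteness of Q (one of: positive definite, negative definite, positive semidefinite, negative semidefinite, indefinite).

negative definite

Row-reducing A symmetrically gives the diagonal entries -13, -3/13, -2/3, -1/2.
So there are 4 negative pivots.
Hence Q is negative definite.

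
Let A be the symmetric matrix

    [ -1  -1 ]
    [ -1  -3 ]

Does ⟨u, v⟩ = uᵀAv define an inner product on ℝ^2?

Leading principal minors: Δ_1 = -1, Δ_2 = 2.
The signs alternate starting with Δ_1 < 0, so by Sylvester's criterion Q is negative definite.
⟨·,·⟩ is an inner product exactly when A is positive definite.

no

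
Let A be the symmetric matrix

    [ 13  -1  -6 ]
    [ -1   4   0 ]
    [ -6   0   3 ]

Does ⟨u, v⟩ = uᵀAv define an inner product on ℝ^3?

Symmetric row and column elimination reduces A to a congruent diagonal form with pivots 13, 51/13, 3/17.
So there are 3 positive pivots.
Hence Q is positive definite.
⟨·,·⟩ is an inner product exactly when A is positive definite.

yes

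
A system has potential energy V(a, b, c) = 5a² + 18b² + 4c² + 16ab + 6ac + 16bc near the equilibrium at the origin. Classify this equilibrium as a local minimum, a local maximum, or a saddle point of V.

local minimum

The Hessian at the origin is H = [[10, 16, 6], [16, 36, 16], [6, 16, 8]].
Congruent diagonalization of H (simultaneous row and column reduction) yields pivots 10, 52/5, 6/13.
Counting signs: 3 positive.
H is positive definite, so the origin is a strict local minimum.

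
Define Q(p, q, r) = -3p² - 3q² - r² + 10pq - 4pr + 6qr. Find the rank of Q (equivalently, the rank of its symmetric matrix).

3

Write A = [[-3, 5, -2], [5, -3, 3], [-2, 3, -1]].
Applying the same elementary operations to the rows and columns of A produces a congruent diagonal matrix with entries -3, 16/3, 5/16.
That gives 2 positive, 1 negative pivots.
The rank is the number of nonzero pivots: 3.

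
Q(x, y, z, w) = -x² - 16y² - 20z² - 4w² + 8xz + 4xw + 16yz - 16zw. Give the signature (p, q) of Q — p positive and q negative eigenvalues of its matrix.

(0, 2)

The associated matrix is A = [[-1, 0, 4, 2], [0, -16, 8, 0], [4, 8, -20, -8], [2, 0, -8, -4]].
Congruent diagonalization of A (simultaneous row and column reduction) yields pivots -1, -16, 0, 0.
That gives 2 negative, 2 zero pivots.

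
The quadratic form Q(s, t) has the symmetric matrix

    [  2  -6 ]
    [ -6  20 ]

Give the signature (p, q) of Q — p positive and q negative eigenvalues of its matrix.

(2, 0)

Congruent diagonalization of A (simultaneous row and column reduction) yields pivots 2, 2.
That gives 2 positive pivots.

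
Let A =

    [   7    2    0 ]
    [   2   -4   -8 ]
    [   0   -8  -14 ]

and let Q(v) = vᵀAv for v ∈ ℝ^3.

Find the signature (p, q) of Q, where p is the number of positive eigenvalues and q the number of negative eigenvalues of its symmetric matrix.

(1, 1)

Row-reducing A symmetrically gives the diagonal entries 7, -32/7, 0.
Counting signs: 1 positive, 1 negative, 1 zero.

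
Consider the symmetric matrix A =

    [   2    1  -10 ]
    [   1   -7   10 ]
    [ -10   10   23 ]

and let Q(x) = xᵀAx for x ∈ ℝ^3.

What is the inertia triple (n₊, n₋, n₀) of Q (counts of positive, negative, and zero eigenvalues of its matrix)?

Congruent diagonalization of A (simultaneous row and column reduction) yields pivots 2, -15/2, 3.
So there are 2 positive, 1 negative pivots.

(2, 1, 0)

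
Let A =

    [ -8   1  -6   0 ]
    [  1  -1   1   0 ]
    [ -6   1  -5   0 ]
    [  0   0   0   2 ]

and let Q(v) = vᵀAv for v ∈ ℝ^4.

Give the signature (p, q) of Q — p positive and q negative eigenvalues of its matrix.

(1, 3)

Congruent diagonalization of A (simultaneous row and column reduction) yields pivots -8, -7/8, -3/7, 2.
That gives 1 positive, 3 negative pivots.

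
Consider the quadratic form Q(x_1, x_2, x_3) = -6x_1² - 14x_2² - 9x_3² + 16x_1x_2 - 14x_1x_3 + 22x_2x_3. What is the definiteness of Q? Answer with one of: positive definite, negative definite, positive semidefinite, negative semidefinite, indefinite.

The associated matrix is A = [[-6, 8, -7], [8, -14, 11], [-7, 11, -9]].
Congruent diagonalization of A (simultaneous row and column reduction) yields pivots -6, -10/3, 0.
So there are 2 negative, 1 zero pivots.
Hence Q is negative semidefinite.

negative semidefinite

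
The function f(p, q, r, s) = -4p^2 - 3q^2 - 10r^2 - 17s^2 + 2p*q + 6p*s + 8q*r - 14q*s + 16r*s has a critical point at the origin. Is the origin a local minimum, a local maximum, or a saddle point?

local maximum

The Hessian at the origin is H = [[-8, 2, 0, 6], [2, -6, 8, -14], [0, 8, -20, 16], [6, -14, 16, -34]].
Applying the same elementary operations to the rows and columns of H produces a congruent diagonal matrix with entries -8, -11/2, -92/11, -12/23.
That gives 4 negative pivots.
H is negative definite, so the origin is a strict local maximum.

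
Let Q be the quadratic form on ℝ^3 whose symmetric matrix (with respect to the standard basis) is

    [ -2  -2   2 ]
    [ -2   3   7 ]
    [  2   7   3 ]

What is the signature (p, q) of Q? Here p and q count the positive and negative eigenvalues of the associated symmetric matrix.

(1, 1)

Applying the same elementary operations to the rows and columns of A produces a congruent diagonal matrix with entries -2, 5, 0.
That gives 1 positive, 1 negative, 1 zero pivots.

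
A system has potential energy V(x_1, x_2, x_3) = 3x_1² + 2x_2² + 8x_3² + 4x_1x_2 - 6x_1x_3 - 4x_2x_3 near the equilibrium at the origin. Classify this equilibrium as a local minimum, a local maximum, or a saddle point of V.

The Hessian at the origin is H = [[6, 4, -6], [4, 4, -4], [-6, -4, 16]].
Congruent diagonalization of H (simultaneous row and column reduction) yields pivots 6, 4/3, 10.
Counting signs: 3 positive.
H is positive definite, so the origin is a strict local minimum.

local minimum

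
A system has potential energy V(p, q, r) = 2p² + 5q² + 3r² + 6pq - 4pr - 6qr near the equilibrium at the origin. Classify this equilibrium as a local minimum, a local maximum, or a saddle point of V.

local minimum

The Hessian at the origin is H = [[4, 6, -4], [6, 10, -6], [-4, -6, 6]].
Applying the same elementary operations to the rows and columns of H produces a congruent diagonal matrix with entries 4, 1, 2.
So there are 3 positive pivots.
H is positive definite, so the origin is a strict local minimum.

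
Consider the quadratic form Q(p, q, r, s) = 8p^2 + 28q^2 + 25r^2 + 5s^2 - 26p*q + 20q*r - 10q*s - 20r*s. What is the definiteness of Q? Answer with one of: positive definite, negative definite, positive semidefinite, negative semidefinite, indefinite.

The symmetric matrix of Q is A = [[8, -13, 0, 0], [-13, 28, 10, -5], [0, 10, 25, -10], [0, -5, -10, 5]].
Leading principal minors: Δ_1 = 8, Δ_2 = 55, Δ_3 = 575, Δ_4 = 375.
All leading principal minors are positive, so by Sylvester's criterion Q is positive definite.

positive definite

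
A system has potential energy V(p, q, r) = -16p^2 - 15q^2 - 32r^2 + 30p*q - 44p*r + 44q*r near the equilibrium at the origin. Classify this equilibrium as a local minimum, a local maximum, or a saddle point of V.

saddle point

The Hessian at the origin is H = [[-32, 30, -44], [30, -30, 44], [-44, 44, -64]].
Symmetric row and column elimination reduces H to a congruent diagonal form with pivots -32, -15/8, 8/15.
Counting signs: 1 positive, 2 negative.
H is indefinite, so the origin is a saddle point.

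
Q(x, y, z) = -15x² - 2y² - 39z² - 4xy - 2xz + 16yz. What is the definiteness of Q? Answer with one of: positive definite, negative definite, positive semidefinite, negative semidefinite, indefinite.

The symmetric matrix of Q is A = [[-15, -2, -1], [-2, -2, 8], [-1, 8, -39]].
Leading principal minors: Δ_1 = -15, Δ_2 = 26, Δ_3 = -20.
The signs alternate starting with Δ_1 < 0, so by Sylvester's criterion Q is negative definite.

negative definite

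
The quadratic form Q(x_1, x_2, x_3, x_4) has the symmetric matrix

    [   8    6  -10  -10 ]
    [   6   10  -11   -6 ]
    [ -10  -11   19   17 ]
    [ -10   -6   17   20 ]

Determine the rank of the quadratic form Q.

4

Symmetric row and column elimination reduces A to a congruent diagonal form with pivots 8, 11/2, 47/11, 6/47.
That gives 4 positive pivots.
The rank is the number of nonzero pivots: 4.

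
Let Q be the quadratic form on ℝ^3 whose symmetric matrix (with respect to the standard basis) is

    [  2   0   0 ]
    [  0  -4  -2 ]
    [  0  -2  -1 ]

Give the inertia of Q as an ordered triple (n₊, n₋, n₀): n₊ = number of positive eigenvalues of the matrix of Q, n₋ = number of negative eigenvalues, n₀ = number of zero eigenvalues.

Symmetric row and column elimination reduces A to a congruent diagonal form with pivots 2, -4, 0.
So there are 1 positive, 1 negative, 1 zero pivots.

(1, 1, 1)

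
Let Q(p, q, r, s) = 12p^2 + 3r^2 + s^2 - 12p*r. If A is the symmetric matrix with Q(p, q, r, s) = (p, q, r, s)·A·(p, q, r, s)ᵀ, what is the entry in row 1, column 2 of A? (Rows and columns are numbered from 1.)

The coefficient of p·q in Q is 0. For a symmetric A this equals A[1,2] + A[2,1] = 2·A[1,2].
So A[1,2] = 0/2 = 0.

0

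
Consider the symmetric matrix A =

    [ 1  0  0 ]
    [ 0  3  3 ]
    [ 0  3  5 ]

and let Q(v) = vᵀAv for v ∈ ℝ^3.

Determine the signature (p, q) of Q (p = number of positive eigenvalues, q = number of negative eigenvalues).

Congruent diagonalization of A (simultaneous row and column reduction) yields pivots 1, 3, 2.
Counting signs: 3 positive.

(3, 0)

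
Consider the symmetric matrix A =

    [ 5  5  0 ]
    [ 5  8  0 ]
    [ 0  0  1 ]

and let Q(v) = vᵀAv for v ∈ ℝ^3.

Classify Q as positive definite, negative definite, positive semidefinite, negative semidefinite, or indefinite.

positive definite

Congruent diagonalization of A (simultaneous row and column reduction) yields pivots 5, 3, 1.
That gives 3 positive pivots.
Hence Q is positive definite.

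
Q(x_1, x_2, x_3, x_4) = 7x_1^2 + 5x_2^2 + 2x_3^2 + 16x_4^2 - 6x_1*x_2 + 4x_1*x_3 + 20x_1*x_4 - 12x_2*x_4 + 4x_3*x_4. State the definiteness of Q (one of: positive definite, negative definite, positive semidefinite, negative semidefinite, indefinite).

The symmetric matrix of Q is A = [[7, -3, 2, 10], [-3, 5, 0, -6], [2, 0, 2, 2], [10, -6, 2, 16]].
Leading principal minors: Δ_1 = 7, Δ_2 = 26, Δ_3 = 32, Δ_4 = 24.
All leading principal minors are positive, so by Sylvester's criterion Q is positive definite.

positive definite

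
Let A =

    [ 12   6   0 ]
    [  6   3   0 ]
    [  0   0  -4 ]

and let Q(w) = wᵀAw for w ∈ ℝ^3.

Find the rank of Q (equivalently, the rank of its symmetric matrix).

Applying the same elementary operations to the rows and columns of A produces a congruent diagonal matrix with entries 12, 0, -4.
So there are 1 positive, 1 negative, 1 zero pivots.
The rank is the number of nonzero pivots: 2.

2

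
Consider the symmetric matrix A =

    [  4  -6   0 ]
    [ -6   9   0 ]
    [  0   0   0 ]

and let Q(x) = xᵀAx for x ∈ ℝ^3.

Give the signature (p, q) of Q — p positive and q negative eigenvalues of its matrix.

(1, 0)

Row-reducing A symmetrically gives the diagonal entries 4, 0, 0.
Counting signs: 1 positive, 2 zero.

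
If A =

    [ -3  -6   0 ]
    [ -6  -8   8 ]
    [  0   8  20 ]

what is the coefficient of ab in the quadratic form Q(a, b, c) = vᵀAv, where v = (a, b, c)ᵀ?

The coefficient of ab is A[1,2] + A[2,1] = 2·(-6) = -12.

-12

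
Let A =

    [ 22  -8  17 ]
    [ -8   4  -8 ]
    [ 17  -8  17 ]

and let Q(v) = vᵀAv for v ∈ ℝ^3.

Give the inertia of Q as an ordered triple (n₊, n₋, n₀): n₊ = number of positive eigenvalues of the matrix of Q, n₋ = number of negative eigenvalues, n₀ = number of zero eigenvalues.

Row-reducing A symmetrically gives the diagonal entries 22, 12/11, 5/6.
Counting signs: 3 positive.

(3, 0, 0)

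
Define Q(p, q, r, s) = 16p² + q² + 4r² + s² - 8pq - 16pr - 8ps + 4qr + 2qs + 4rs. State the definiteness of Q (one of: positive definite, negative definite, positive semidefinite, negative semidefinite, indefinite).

positive semidefinite

The symmetric matrix is A = [[16, -4, -8, -4], [-4, 1, 2, 1], [-8, 2, 4, 2], [-4, 1, 2, 1]].
Row-reducing A symmetrically gives the diagonal entries 16, 0, 0, 0.
So there are 1 positive, 3 zero pivots.
Hence Q is positive semidefinite.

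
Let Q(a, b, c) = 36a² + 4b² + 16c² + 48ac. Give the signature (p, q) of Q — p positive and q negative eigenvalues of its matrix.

Write A = [[36, 0, 24], [0, 4, 0], [24, 0, 16]].
Symmetric row and column elimination reduces A to a congruent diagonal form with pivots 36, 4, 0.
Counting signs: 2 positive, 1 zero.

(2, 0)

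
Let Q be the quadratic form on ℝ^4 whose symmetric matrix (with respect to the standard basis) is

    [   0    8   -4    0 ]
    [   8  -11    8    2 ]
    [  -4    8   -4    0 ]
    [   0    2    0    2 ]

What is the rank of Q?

4

Row reduction of A gives 4 nonzero rows, so rank A = 4.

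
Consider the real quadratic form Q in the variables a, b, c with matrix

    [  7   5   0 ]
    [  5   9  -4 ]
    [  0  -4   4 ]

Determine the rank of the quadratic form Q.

Row-reducing A symmetrically gives the diagonal entries 7, 38/7, 20/19.
That gives 3 positive pivots.
The rank is the number of nonzero pivots: 3.

3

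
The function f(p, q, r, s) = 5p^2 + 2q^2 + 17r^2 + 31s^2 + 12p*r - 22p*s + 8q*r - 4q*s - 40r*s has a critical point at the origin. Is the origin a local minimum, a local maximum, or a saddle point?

local minimum

The Hessian at the origin is H = [[10, 0, 12, -22], [0, 4, 8, -4], [12, 8, 34, -40], [-22, -4, -40, 62]].
An LDLᵀ factorisation of H has diagonal entries 10, 4, 18/5, 8/9.
Counting signs: 4 positive.
H is positive definite, so the origin is a strict local minimum.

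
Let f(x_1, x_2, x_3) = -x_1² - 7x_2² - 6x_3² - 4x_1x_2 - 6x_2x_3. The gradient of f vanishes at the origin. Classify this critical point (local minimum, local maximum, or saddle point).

local maximum

The Hessian at the origin is H = [[-2, -4, 0], [-4, -14, -6], [0, -6, -12]].
An LDLᵀ factorisation of H has diagonal entries -2, -6, -6.
So there are 3 negative pivots.
H is negative definite, so the origin is a strict local maximum.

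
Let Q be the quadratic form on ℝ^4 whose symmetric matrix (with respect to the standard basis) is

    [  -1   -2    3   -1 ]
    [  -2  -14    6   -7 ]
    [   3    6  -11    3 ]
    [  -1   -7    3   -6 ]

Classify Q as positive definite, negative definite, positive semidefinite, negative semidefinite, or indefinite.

negative definite

Leading principal minors: Δ_1 = -1, Δ_2 = 10, Δ_3 = -20, Δ_4 = 50.
The signs alternate starting with Δ_1 < 0, so by Sylvester's criterion Q is negative definite.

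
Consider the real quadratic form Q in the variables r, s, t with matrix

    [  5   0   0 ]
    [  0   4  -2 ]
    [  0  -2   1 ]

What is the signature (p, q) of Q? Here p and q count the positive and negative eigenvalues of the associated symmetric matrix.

Row-reducing A symmetrically gives the diagonal entries 5, 4, 0.
So there are 2 positive, 1 zero pivots.

(2, 0)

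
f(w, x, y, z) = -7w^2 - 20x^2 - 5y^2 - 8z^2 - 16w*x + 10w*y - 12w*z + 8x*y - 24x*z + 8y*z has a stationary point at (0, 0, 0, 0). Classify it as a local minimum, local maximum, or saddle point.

The Hessian at the origin is H = [[-14, -16, 10, -12], [-16, -40, 8, -24], [10, 8, -10, 8], [-12, -24, 8, -16]].
Congruent diagonalization of H (simultaneous row and column reduction) yields pivots -14, -152/7, -44/19, -4/11.
So there are 4 negative pivots.
H is negative definite, so the origin is a strict local maximum.

local maximum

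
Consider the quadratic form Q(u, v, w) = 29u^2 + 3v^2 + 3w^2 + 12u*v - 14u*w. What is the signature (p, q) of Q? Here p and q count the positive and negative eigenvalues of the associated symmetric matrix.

The associated matrix is A = [[29, 6, -7], [6, 3, 0], [-7, 0, 3]].
Applying the same elementary operations to the rows and columns of A produces a congruent diagonal matrix with entries 29, 51/29, 2/17.
That gives 3 positive pivots.

(3, 0)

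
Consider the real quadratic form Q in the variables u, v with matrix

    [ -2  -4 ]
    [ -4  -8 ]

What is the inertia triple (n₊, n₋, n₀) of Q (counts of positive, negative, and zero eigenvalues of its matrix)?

Applying the same elementary operations to the rows and columns of A produces a congruent diagonal matrix with entries -2, 0.
That gives 1 negative, 1 zero pivots.

(0, 1, 1)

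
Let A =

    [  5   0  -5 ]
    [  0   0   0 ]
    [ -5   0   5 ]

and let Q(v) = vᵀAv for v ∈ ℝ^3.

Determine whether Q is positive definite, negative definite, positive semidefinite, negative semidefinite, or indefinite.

Symmetric row and column elimination reduces A to a congruent diagonal form with pivots 5, 0, 0.
That gives 1 positive, 2 zero pivots.
Hence Q is positive semidefinite.

positive semidefinite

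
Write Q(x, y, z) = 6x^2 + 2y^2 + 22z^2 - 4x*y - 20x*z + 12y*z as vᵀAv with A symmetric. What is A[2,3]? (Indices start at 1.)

The coefficient of y·z in Q is 12. For a symmetric A this equals A[2,3] + A[3,2] = 2·A[2,3].
So A[2,3] = 12/2 = 6.

6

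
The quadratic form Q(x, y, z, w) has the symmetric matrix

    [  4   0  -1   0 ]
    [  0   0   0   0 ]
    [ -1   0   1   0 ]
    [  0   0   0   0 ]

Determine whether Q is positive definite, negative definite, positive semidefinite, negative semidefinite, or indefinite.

positive semidefinite

Symmetric row and column elimination reduces A to a congruent diagonal form with pivots 4, 0, 3/4, 0.
Counting signs: 2 positive, 2 zero.
Hence Q is positive semidefinite.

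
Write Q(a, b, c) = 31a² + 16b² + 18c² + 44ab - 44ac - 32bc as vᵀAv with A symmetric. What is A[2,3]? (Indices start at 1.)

-16

The coefficient of b·c in Q is -32. For a symmetric A this equals A[2,3] + A[3,2] = 2·A[2,3].
So A[2,3] = -32/2 = -16.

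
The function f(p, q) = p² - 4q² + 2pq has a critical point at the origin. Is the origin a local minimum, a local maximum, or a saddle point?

saddle point

The Hessian at the origin is H = [[2, 2], [2, -8]].
det H = 2·-8 − (2)² = -20 < 0, so H is indefinite.
Therefore the origin is a saddle point.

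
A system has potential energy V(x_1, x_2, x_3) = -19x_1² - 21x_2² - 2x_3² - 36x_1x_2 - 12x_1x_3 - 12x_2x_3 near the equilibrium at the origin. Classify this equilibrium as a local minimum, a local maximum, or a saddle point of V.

local maximum

The Hessian at the origin is H = [[-38, -36, -12], [-36, -42, -12], [-12, -12, -4]].
Congruent diagonalization of H (simultaneous row and column reduction) yields pivots -38, -150/19, -4/25.
Counting signs: 3 negative.
H is negative definite, so the origin is a strict local maximum.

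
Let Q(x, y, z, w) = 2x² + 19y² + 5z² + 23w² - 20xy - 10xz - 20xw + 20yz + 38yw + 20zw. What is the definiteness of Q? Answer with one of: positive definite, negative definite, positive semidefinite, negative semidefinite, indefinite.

indefinite

The associated matrix is A = [[2, -10, -5, -10], [-10, 19, 10, 19], [-5, 10, 5, 10], [-10, 19, 10, 23]].
Row-reducing A symmetrically gives the diagonal entries 2, -31, -15/62, 4.
That gives 2 positive, 2 negative pivots.
Hence Q is indefinite.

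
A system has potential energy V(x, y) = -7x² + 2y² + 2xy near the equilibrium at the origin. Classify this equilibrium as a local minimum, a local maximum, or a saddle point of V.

saddle point

The Hessian at the origin is H = [[-14, 2], [2, 4]].
det H = -14·4 − (2)² = -60 < 0, so H is indefinite.
Therefore the origin is a saddle point.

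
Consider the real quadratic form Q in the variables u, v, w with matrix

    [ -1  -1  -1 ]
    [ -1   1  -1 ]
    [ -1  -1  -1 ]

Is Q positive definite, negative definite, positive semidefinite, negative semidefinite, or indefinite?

Symmetric row and column elimination reduces A to a congruent diagonal form with pivots -1, 2, 0.
So there are 1 positive, 1 negative, 1 zero pivots.
Hence Q is indefinite.

indefinite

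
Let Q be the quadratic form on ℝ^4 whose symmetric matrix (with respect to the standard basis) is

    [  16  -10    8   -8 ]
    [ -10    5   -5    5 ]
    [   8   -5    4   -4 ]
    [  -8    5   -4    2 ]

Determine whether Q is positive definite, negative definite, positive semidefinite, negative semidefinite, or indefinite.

indefinite

Symmetric row and column elimination reduces A to a congruent diagonal form with pivots 16, -5/4, 0, -2.
So there are 1 positive, 2 negative, 1 zero pivots.
Hence Q is indefinite.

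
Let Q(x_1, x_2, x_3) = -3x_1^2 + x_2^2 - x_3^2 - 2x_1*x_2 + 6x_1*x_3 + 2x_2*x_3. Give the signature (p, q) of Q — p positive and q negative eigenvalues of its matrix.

(2, 1)

Write A = [[-3, -1, 3], [-1, 1, 1], [3, 1, -1]].
An LDLᵀ factorisation of A has diagonal entries -3, 4/3, 2.
So there are 2 positive, 1 negative pivots.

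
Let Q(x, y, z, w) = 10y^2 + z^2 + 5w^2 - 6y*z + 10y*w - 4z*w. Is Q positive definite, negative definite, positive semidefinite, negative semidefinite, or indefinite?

positive semidefinite

The associated matrix is A = [[0, 0, 0, 0], [0, 10, -3, 5], [0, -3, 1, -2], [0, 5, -2, 5]].
Applying the same elementary operations to the rows and columns of A produces a congruent diagonal matrix with entries 0, 10, 1/10, 0.
Counting signs: 2 positive, 2 zero.
Hence Q is positive semidefinite.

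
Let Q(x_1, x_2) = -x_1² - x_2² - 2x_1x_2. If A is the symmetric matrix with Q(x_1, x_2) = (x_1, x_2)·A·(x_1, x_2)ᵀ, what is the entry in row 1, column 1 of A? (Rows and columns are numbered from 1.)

The coefficient of x_1² in Q is -1, and that is exactly A[1,1].

-1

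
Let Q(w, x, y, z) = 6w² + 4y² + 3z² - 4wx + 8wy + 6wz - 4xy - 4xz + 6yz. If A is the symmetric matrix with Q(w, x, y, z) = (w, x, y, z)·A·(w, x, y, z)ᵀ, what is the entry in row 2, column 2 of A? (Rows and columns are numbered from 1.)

The coefficient of x² in Q is 0, and that is exactly A[2,2].

0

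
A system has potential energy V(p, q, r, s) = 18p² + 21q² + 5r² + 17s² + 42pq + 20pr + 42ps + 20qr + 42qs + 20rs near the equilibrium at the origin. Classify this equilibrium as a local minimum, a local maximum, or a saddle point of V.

The Hessian at the origin is H = [[36, 42, 20, 42], [42, 42, 20, 42], [20, 20, 10, 20], [42, 42, 20, 34]].
Congruent diagonalization of H (simultaneous row and column reduction) yields pivots 36, -7, 10/21, -8.
That gives 2 positive, 2 negative pivots.
H is indefinite, so the origin is a saddle point.

saddle point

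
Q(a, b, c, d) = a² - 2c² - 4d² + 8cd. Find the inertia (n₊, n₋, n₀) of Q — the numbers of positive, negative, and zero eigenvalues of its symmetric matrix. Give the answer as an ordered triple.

The associated matrix is A = [[1, 0, 0, 0], [0, 0, 0, 0], [0, 0, -2, 4], [0, 0, 4, -4]].
Congruent diagonalization of A (simultaneous row and column reduction) yields pivots 1, 0, -2, 4.
That gives 2 positive, 1 negative, 1 zero pivots.

(2, 1, 1)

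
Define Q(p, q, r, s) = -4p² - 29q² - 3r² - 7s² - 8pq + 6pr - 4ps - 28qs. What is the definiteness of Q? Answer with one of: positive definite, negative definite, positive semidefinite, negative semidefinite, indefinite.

The symmetric matrix of Q is A = [[-4, -4, 3, -2], [-4, -29, 0, -14], [3, 0, -3, 0], [-2, -14, 0, -7]].
Leading principal minors: Δ_1 = -4, Δ_2 = 100, Δ_3 = -39, Δ_4 = 9.
The signs alternate starting with Δ_1 < 0, so by Sylvester's criterion Q is negative definite.

negative definite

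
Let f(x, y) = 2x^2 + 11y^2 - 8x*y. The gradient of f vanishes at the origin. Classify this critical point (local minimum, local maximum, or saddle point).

The Hessian at the origin is H = [[4, -8], [-8, 22]].
det H = 4·22 − (-8)² = 24 > 0 and H[1,1] = 4 > 0, so H is positive definite.
Therefore the origin is a local minimum.

local minimum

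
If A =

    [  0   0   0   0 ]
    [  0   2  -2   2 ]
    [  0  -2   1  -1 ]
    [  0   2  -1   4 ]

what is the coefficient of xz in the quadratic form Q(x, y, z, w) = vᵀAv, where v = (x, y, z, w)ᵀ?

0

The coefficient of xz is A[1,3] + A[3,1] = 2·0 = 0.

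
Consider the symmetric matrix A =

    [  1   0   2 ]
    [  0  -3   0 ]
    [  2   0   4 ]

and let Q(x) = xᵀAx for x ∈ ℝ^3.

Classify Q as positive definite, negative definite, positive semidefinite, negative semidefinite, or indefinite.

Row-reducing A symmetrically gives the diagonal entries 1, -3, 0.
So there are 1 positive, 1 negative, 1 zero pivots.
Hence Q is indefinite.

indefinite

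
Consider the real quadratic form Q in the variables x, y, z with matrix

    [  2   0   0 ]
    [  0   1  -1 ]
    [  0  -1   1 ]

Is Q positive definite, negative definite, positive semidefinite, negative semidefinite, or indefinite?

positive semidefinite

Applying the same elementary operations to the rows and columns of A produces a congruent diagonal matrix with entries 2, 1, 0.
That gives 2 positive, 1 zero pivots.
Hence Q is positive semidefinite.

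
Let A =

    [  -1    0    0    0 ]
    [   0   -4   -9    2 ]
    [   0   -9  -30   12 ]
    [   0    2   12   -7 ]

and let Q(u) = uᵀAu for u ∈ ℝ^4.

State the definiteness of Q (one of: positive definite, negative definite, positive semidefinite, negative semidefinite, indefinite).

negative definite

Row-reducing A symmetrically gives the diagonal entries -1, -4, -39/4, -3/13.
So there are 4 negative pivots.
Hence Q is negative definite.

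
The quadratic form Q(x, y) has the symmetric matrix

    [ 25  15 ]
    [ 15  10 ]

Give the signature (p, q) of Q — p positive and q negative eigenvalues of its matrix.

Row-reducing A symmetrically gives the diagonal entries 25, 1.
So there are 2 positive pivots.

(2, 0)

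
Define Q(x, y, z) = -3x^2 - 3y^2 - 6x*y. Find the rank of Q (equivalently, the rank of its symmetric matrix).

1

The associated matrix is A = [[-3, -3, 0], [-3, -3, 0], [0, 0, 0]].
Congruent diagonalization of A (simultaneous row and column reduction) yields pivots -3, 0, 0.
So there are 1 negative, 2 zero pivots.
The rank is the number of nonzero pivots: 1.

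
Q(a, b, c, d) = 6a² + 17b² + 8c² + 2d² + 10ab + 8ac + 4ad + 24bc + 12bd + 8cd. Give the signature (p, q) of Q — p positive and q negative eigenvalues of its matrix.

The symmetric matrix is A = [[6, 5, 4, 2], [5, 17, 12, 6], [4, 12, 8, 4], [2, 6, 4, 2]].
Row-reducing A symmetrically gives the diagonal entries 6, 77/6, -40/77, 0.
So there are 2 positive, 1 negative, 1 zero pivots.

(2, 1)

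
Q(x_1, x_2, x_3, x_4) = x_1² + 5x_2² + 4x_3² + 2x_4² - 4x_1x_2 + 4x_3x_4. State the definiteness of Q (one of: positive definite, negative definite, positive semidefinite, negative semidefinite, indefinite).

positive definite

The symmetric matrix of Q is A = [[1, -2, 0, 0], [-2, 5, 0, 0], [0, 0, 4, 2], [0, 0, 2, 2]].
Leading principal minors: Δ_1 = 1, Δ_2 = 1, Δ_3 = 4, Δ_4 = 4.
All leading principal minors are positive, so by Sylvester's criterion Q is positive definite.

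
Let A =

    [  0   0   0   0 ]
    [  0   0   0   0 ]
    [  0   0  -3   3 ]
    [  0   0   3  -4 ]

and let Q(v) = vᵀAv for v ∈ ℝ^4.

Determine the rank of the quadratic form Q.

2

Applying the same elementary operations to the rows and columns of A produces a congruent diagonal matrix with entries 0, 0, -3, -1.
Counting signs: 2 negative, 2 zero.
The rank is the number of nonzero pivots: 2.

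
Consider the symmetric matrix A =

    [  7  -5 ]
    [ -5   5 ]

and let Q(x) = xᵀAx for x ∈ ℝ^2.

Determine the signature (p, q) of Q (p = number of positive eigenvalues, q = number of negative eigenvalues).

(2, 0)

Applying the same elementary operations to the rows and columns of A produces a congruent diagonal matrix with entries 7, 10/7.
That gives 2 positive pivots.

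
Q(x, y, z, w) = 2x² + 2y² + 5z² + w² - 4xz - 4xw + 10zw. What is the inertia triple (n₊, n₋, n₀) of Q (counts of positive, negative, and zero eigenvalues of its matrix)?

The associated matrix is A = [[2, 0, -2, -2], [0, 2, 0, 0], [-2, 0, 5, 5], [-2, 0, 5, 1]].
An LDLᵀ factorisation of A has diagonal entries 2, 2, 3, -4.
So there are 3 positive, 1 negative pivots.

(3, 1, 0)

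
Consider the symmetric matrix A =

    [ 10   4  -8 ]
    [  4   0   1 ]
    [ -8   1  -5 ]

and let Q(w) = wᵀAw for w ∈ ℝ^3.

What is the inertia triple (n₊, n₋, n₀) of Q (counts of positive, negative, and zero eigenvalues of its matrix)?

Applying the same elementary operations to the rows and columns of A produces a congruent diagonal matrix with entries 10, -8/5, -3/8.
Counting signs: 1 positive, 2 negative.

(1, 2, 0)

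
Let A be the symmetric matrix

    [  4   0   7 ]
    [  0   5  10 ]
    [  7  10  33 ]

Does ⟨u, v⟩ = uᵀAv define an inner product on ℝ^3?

yes

Leading principal minors: Δ_1 = 4, Δ_2 = 20, Δ_3 = 15.
All leading principal minors are positive, so by Sylvester's criterion Q is positive definite.
⟨·,·⟩ is an inner product exactly when A is positive definite.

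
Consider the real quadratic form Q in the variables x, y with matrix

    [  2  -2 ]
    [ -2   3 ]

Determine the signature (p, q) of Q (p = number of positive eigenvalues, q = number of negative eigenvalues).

(2, 0)

An LDLᵀ factorisation of A has diagonal entries 2, 1.
Counting signs: 2 positive.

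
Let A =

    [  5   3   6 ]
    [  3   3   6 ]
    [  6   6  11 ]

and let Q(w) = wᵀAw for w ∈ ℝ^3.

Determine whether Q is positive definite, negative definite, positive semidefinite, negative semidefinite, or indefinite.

Applying the same elementary operations to the rows and columns of A produces a congruent diagonal matrix with entries 5, 6/5, -1.
So there are 2 positive, 1 negative pivots.
Hence Q is indefinite.

indefinite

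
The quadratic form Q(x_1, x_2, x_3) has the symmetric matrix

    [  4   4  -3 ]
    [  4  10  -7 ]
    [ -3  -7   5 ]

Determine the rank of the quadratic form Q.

Congruent diagonalization of A (simultaneous row and column reduction) yields pivots 4, 6, 1/12.
That gives 3 positive pivots.
The rank is the number of nonzero pivots: 3.

3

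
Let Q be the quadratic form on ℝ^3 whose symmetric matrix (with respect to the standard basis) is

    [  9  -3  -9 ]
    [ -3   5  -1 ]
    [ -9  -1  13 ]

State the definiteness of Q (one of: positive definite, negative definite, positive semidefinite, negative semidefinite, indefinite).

Congruent diagonalization of A (simultaneous row and column reduction) yields pivots 9, 4, 0.
That gives 2 positive, 1 zero pivots.
Hence Q is positive semidefinite.

positive semidefinite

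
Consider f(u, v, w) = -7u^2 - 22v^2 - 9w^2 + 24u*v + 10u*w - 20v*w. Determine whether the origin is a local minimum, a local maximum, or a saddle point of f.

The Hessian at the origin is H = [[-14, 24, 10], [24, -44, -20], [10, -20, -18]].
Applying the same elementary operations to the rows and columns of H produces a congruent diagonal matrix with entries -14, -20/7, -8.
So there are 3 negative pivots.
H is negative definite, so the origin is a strict local maximum.

local maximum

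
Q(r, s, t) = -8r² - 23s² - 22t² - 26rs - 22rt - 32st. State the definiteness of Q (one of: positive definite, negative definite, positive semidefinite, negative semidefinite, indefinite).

negative definite

The symmetric matrix is A = [[-8, -13, -11], [-13, -23, -16], [-11, -16, -22]].
Symmetric row and column elimination reduces A to a congruent diagonal form with pivots -8, -15/8, -5.
That gives 3 negative pivots.
Hence Q is negative definite.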